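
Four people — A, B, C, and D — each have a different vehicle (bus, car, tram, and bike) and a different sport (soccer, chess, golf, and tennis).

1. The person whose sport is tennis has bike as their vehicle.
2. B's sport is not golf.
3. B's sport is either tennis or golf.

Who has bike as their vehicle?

B

With clues 1–3, A, C, and D are impossible for the one with vehicle bike.
That leaves B.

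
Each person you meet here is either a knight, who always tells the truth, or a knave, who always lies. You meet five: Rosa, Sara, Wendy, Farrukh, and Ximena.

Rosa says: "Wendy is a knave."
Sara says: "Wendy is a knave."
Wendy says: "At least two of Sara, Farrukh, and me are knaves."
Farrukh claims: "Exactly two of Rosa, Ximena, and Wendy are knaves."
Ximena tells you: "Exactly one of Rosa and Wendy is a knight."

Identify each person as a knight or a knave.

Rosa: knave, Sara: knave, Wendy: knight, Farrukh: knave, Ximena: knight

Consider Rosa. Suppose Rosa is a knight.
Then no assignment of the remaining roles makes every statement match its speaker's type — contradiction.
So Rosa is a knave.
Consider Sara. Suppose Sara is a knight.
Then no assignment of the remaining roles makes every statement match its speaker's type — contradiction.
So Sara is a knave.
Consider Wendy. Suppose Wendy is a knave.
Then Rosa's statement comes out true, contradicting Rosa being a knave.
So Wendy is a knight.
With that fixed, Ximena's statement is true, so Ximena is a knight.
With that fixed, Farrukh's statement is false, so Farrukh is a knave.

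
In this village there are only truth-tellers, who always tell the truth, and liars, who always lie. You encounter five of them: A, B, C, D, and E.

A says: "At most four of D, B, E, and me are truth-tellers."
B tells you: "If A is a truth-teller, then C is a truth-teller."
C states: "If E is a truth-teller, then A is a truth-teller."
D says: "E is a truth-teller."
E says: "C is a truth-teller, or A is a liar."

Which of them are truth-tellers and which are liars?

Regardless of anyone's role, A's statement is true, so A is a truth-teller.
With that fixed, C's statement is true, so C is a truth-teller.
With that fixed, E's statement is true, so E is a truth-teller.
With that fixed, B's statement is true, so B is a truth-teller.
With that fixed, D's statement is true, so D is a truth-teller.

A: truth-teller, B: truth-teller, C: truth-teller, D: truth-teller, E: truth-teller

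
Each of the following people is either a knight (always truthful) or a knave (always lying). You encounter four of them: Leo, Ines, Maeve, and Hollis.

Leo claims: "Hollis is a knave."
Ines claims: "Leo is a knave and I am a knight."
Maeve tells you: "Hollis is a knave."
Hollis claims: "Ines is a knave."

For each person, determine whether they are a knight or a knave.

Consider Leo. Suppose Leo is a knight.
Then no assignment of the remaining roles makes every statement match its speaker's type — contradiction.
So Leo is a knave.
Consider Ines. Suppose Ines is a knight.
Then no assignment of the remaining roles makes every statement match its speaker's type — contradiction.
So Ines is a knave.
With that fixed, Hollis's statement is true, so Hollis is a knight.
With that fixed, Maeve's statement is false, so Maeve is a knave.

Leo: knave, Ines: knave, Maeve: knave, Hollis: knight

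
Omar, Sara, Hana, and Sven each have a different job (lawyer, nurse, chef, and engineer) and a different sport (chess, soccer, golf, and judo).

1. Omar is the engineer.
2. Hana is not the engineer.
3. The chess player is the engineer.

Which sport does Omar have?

With clues 1–3, golf, judo, and soccer are impossible for Omar's sport.
That leaves chess.

chess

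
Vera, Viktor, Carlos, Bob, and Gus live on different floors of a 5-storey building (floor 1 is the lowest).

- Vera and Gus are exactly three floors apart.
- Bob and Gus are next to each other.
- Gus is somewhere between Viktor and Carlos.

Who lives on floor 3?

Bob

With clue 1, Gus and Vera are ruled out for floor 3.
With clues 1–3, Carlos and Viktor are ruled out for floor 3.
So floor 3 is Bob.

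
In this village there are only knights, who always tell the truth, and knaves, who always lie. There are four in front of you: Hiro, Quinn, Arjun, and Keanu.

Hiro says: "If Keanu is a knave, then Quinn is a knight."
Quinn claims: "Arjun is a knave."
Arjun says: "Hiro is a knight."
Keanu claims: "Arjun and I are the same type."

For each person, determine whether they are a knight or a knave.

Consider Hiro. Suppose Hiro is a knave.
Then no assignment of the remaining roles makes every statement match its speaker's type — contradiction.
So Hiro is a knight.
With that fixed, Arjun's statement is true, so Arjun is a knight.
With that fixed, Quinn's statement is false, so Quinn is a knave.
Consider Keanu. Suppose Keanu is a knave.
Then Hiro's statement comes out false, contradicting Hiro being a knight.
So Keanu is a knight.

Hiro: knight, Quinn: knave, Arjun: knight, Keanu: knight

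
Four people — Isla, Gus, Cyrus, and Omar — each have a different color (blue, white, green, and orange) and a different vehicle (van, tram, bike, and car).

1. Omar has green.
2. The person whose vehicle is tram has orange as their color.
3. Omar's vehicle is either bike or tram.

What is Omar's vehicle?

With clues 1–2, tram is impossible for Omar's vehicle.
With clues 1–3, car and van are impossible for Omar's vehicle.
That leaves bike.

bike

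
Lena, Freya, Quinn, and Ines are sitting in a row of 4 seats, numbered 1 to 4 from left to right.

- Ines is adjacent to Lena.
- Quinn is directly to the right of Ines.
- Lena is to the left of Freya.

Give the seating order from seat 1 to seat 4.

From clues 1–2: Lena is in {1,2}.
From clues 1–3: Lena → seat 1, Ines → seat 2, Quinn → seat 3, Freya → seat 4.

Lena, Ines, Quinn, Freya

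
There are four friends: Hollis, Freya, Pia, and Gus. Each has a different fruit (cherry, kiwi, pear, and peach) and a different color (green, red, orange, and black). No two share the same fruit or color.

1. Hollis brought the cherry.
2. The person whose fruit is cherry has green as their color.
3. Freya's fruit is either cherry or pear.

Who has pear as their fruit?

Freya

Clue 1 rules out Hollis for the one with fruit pear.
With clues 1–3, Gus and Pia are impossible for the one with fruit pear.
That leaves Freya.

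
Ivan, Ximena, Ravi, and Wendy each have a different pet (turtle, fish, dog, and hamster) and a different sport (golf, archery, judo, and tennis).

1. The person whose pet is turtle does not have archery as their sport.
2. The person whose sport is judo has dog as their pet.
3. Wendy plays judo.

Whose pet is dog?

With clues 1–3, Ivan, Ravi, and Ximena are impossible for the one with pet dog.
That leaves Wendy.

Wendy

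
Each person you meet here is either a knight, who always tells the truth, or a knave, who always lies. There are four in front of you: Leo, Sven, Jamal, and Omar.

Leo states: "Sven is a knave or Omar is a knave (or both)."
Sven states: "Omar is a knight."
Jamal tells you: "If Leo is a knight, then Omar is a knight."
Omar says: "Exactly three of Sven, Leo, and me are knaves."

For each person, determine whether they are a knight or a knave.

Leo: knight, Sven: knave, Jamal: knave, Omar: knave

Consider Leo. Suppose Leo is a knave.
Then no assignment of the remaining roles makes every statement match its speaker's type — contradiction.
So Leo is a knight.
With that fixed, Omar's statement is false, so Omar is a knave.
With that fixed, Sven's statement is false, so Sven is a knave.
With that fixed, Jamal's statement is false, so Jamal is a knave.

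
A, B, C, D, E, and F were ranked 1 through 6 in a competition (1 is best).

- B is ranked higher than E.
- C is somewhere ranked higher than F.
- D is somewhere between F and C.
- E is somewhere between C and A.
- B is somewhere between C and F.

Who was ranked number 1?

C

With clue 1, E is ruled out for rank 1.
With clues 1–2, F is ruled out for rank 1.
With clues 1–3, D is ruled out for rank 1.
With clues 1–5, A and B are ruled out for rank 1.
So rank 1 is C.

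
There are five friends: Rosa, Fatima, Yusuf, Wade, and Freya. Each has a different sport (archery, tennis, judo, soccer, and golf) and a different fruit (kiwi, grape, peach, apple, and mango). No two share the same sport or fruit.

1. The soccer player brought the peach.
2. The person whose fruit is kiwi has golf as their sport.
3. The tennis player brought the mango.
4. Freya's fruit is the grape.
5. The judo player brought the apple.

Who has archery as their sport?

Freya

With clues 1–5, Fatima, Rosa, Wade, and Yusuf are impossible for the one with sport archery.
That leaves Freya.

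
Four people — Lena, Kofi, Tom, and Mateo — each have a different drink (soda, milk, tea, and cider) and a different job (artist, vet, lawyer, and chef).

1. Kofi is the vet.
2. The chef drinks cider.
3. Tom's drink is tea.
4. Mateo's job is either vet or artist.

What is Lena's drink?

cider

With clues 1–3, tea is impossible for Lena's drink.
With clues 1–4, milk and soda are impossible for Lena's drink.
That leaves cider.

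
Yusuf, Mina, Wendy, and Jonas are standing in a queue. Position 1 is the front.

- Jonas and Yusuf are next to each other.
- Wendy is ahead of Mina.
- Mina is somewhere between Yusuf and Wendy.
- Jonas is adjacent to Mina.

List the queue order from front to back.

Wendy, Mina, Jonas, Yusuf

From clues 1–2: Mina is in {2,4}.
From clues 1–3: Wendy → position 1, Mina → position 2.
From clues 1–4: Jonas → position 3, Yusuf → position 4.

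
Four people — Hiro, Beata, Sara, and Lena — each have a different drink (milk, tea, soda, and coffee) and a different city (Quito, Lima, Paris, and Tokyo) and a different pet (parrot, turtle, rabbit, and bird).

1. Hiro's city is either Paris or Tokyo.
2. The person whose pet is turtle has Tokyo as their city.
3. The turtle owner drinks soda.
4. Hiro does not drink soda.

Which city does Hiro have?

Paris

Clue 1 rules out Lima and Quito for Hiro's city.
With clues 1–4, Tokyo is impossible for Hiro's city.
That leaves Paris.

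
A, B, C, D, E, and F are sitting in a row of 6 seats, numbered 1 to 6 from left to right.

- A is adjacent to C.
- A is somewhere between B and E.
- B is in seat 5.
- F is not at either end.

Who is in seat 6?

With clues 1–2, A and C are ruled out for seat 6.
With clues 1–3, B and E are ruled out for seat 6.
With clues 1–4, F is ruled out for seat 6.
So seat 6 is D.

D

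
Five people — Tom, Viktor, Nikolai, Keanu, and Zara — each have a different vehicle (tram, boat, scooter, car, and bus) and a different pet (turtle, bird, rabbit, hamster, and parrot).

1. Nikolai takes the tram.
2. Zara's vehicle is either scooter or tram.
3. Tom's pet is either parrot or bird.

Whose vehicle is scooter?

Zara

Clue 1 rules out Nikolai for the one with vehicle scooter.
With clues 1–2, Keanu, Tom, and Viktor are impossible for the one with vehicle scooter.
That leaves Zara.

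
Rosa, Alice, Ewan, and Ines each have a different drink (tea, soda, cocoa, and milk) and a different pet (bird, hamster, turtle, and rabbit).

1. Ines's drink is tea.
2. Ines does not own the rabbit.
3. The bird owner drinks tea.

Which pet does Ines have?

bird

With clues 1–2, rabbit is impossible for Ines's pet.
With clues 1–3, hamster and turtle are impossible for Ines's pet.
That leaves bird.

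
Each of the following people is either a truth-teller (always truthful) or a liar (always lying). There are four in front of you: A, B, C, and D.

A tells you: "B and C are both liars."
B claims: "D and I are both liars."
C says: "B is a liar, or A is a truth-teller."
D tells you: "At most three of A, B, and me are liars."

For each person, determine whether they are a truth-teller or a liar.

A: liar, B: liar, C: truth-teller, D: truth-teller

Regardless of anyone's role, D's statement is true, so D is a truth-teller.
With that fixed, B's statement is false, so B is a liar.
With that fixed, C's statement is true, so C is a truth-teller.
With that fixed, A's statement is false, so A is a liar.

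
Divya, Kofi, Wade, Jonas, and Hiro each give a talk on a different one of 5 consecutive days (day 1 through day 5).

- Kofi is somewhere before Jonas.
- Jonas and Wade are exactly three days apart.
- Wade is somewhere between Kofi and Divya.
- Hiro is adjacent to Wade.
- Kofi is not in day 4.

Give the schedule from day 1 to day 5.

From clue 1: Kofi is in {1,2,3,4}.
From clues 1–2: Wade is in {1,2,5}.
From clues 1–3: Wade → day 2, Jonas → day 5.
From clues 1–4: Hiro → day 3.
From clues 1–5: Kofi → day 1, Divya → day 4.

Kofi, Wade, Hiro, Divya, Jonas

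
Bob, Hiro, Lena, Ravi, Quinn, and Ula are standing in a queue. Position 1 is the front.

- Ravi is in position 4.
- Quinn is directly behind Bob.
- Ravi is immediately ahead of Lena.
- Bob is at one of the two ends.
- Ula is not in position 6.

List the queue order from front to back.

Bob, Quinn, Ula, Ravi, Lena, Hiro

From clue 1: Ravi → position 4.
From clues 1–2: Bob is in {1,2,5}.
From clues 1–3: Lena → position 5.
From clues 1–4: Bob → position 1, Quinn → position 2.
From clues 1–5: Ula → position 3, Hiro → position 6.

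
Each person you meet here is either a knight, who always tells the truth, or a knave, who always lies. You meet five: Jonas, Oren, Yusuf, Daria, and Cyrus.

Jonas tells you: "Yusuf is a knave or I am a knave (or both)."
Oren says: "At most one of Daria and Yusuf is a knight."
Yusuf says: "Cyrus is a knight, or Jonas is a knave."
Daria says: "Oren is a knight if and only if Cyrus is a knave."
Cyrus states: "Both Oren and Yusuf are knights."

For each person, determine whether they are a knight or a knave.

Consider Jonas. Suppose Jonas is a knave.
Then Jonas's own statement would have to be false, but it can't be — contradiction.
So Jonas is a knight.
Consider Oren. Suppose Oren is a knave.
Then no assignment of the remaining roles makes every statement match its speaker's type — contradiction.
So Oren is a knight.
Consider Yusuf. Suppose Yusuf is a knight.
Then Jonas's statement comes out false, contradicting Jonas being a knight.
So Yusuf is a knave.
With that fixed, Cyrus's statement is false, so Cyrus is a knave.
With that fixed, Daria's statement is true, so Daria is a knight.

Jonas: knight, Oren: knight, Yusuf: knave, Daria: knight, Cyrus: knave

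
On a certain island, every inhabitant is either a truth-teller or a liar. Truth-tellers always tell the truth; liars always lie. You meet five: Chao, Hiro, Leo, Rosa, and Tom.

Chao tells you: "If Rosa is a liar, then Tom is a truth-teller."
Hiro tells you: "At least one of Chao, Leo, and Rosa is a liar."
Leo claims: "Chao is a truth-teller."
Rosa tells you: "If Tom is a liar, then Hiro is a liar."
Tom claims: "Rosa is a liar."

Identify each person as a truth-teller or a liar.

Consider Chao. Suppose Chao is a liar.
Then no assignment of the remaining roles makes every statement match its speaker's type — contradiction.
So Chao is a truth-teller.
With that fixed, Leo's statement is true, so Leo is a truth-teller.
Consider Hiro. Suppose Hiro is a truth-teller.
Then no assignment of the remaining roles makes every statement match its speaker's type — contradiction.
So Hiro is a liar.
With that fixed, Rosa's statement is true, so Rosa is a truth-teller.
With that fixed, Tom's statement is false, so Tom is a liar.

Chao: truth-teller, Hiro: liar, Leo: truth-teller, Rosa: truth-teller, Tom: liar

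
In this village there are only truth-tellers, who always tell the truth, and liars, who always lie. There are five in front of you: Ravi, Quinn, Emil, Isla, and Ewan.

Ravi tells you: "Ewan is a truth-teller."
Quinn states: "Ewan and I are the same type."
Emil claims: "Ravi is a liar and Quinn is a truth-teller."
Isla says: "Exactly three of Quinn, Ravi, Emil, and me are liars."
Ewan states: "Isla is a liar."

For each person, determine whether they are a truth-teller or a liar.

Consider Ravi. Suppose Ravi is a liar.
Then no assignment of the remaining roles makes every statement match its speaker's type — contradiction.
So Ravi is a truth-teller.
With that fixed, Emil's statement is false, so Emil is a liar.
Consider Quinn. Suppose Quinn is a liar.
Then whichever role Isla has, Isla's statement has the wrong truth value — contradiction.
So Quinn is a truth-teller.
With that fixed, Isla's statement is false, so Isla is a liar.
With that fixed, Ewan's statement is true, so Ewan is a truth-teller.

Ravi: truth-teller, Quinn: truth-teller, Emil: liar, Isla: liar, Ewan: truth-teller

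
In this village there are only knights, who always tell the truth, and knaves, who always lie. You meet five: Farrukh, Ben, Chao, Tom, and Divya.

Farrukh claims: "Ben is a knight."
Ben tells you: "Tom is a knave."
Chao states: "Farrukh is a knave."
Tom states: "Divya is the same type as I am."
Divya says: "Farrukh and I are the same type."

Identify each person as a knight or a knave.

Farrukh: knight, Ben: knight, Chao: knave, Tom: knave, Divya: knight

Consider Farrukh. Suppose Farrukh is a knave.
Then whichever role Divya has, Divya's statement has the wrong truth value — contradiction.
So Farrukh is a knight.
With that fixed, Chao's statement is false, so Chao is a knave.
Consider Ben. Suppose Ben is a knave.
Then Farrukh's statement comes out false, contradicting Farrukh being a knight.
So Ben is a knight.
Consider Tom. Suppose Tom is a knight.
Then Ben's statement comes out false, contradicting Ben being a knight.
So Tom is a knave.
Consider Divya. Suppose Divya is a knave.
Then Tom's statement comes out true, contradicting Tom being a knave.
So Divya is a knight.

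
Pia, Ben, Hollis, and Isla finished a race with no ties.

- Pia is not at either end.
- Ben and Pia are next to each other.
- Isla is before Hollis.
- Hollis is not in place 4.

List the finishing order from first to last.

From clue 1: Pia is in {2,3}.
From clues 1–4: Isla → place 1, Hollis → place 2, Pia → place 3, Ben → place 4.

Isla, Hollis, Pia, Ben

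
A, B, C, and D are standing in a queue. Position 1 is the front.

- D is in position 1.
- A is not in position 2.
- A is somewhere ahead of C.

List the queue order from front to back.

From clue 1: D → position 1.
From clues 1–2: A is in {3,4}.
From clues 1–3: B → position 2, A → position 3, C → position 4.

D, B, A, C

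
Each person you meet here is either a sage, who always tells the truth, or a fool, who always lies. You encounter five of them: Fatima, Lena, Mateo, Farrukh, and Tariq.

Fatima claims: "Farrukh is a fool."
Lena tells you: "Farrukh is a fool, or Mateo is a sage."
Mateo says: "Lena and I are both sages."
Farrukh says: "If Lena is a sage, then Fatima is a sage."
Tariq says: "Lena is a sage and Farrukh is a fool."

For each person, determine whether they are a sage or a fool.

Consider Fatima. Suppose Fatima is a sage.
Then no assignment of the remaining roles makes every statement match its speaker's type — contradiction.
So Fatima is a fool.
Consider Lena. Suppose Lena is a sage.
Then no assignment of the remaining roles makes every statement match its speaker's type — contradiction.
So Lena is a fool.
With that fixed, Mateo's statement is false, so Mateo is a fool.
With that fixed, Farrukh's statement is true, so Farrukh is a sage.
With that fixed, Tariq's statement is false, so Tariq is a fool.

Fatima: fool, Lena: fool, Mateo: fool, Farrukh: sage, Tariq: fool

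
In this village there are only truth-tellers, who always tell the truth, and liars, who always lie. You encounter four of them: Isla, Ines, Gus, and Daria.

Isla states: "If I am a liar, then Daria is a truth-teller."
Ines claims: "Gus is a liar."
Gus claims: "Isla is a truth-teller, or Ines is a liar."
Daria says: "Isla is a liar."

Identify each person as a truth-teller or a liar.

Consider Isla. Suppose Isla is a liar.
Then no assignment of the remaining roles makes every statement match its speaker's type — contradiction.
So Isla is a truth-teller.
With that fixed, Gus's statement is true, so Gus is a truth-teller.
With that fixed, Daria's statement is false, so Daria is a liar.
With that fixed, Ines's statement is false, so Ines is a liar.

Isla: truth-teller, Ines: liar, Gus: truth-teller, Daria: liar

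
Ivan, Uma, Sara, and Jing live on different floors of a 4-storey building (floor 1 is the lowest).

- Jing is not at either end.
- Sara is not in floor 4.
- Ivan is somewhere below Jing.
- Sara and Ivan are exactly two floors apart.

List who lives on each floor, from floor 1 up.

From clue 1: Jing is in {2,3}.
From clues 1–3: Uma → floor 4.
From clues 1–4: Ivan → floor 1, Jing → floor 2, Sara → floor 3.

Ivan, Jing, Sara, Uma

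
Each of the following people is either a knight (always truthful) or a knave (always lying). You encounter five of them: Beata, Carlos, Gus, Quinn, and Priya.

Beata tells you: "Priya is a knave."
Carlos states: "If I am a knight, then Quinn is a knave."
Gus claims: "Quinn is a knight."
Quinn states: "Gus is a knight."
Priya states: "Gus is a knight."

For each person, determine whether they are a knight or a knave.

Beata: knight, Carlos: knight, Gus: knave, Quinn: knave, Priya: knave

Consider Beata. Suppose Beata is a knave.
Then no assignment of the remaining roles makes every statement match its speaker's type — contradiction.
So Beata is a knight.
Consider Carlos. Suppose Carlos is a knave.
Then Carlos's own statement would have to be false, but it can't be — contradiction.
So Carlos is a knight.
Consider Gus. Suppose Gus is a knight.
Then no assignment of the remaining roles makes every statement match its speaker's type — contradiction.
So Gus is a knave.
With that fixed, Quinn's statement is false, so Quinn is a knave.
With that fixed, Priya's statement is false, so Priya is a knave.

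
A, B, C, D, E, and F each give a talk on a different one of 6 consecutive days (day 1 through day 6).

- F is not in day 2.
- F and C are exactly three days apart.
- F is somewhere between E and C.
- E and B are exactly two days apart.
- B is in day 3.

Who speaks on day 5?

E

With clues 1–2, C is ruled out for day 5.
With clues 1–4, B is ruled out for day 5.
With clues 1–5, A, D, and F are ruled out for day 5.
So day 5 is E.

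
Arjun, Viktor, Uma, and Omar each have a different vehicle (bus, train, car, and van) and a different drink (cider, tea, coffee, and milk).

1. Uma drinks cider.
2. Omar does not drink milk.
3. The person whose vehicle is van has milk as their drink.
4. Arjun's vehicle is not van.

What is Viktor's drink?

Clue 1 rules out cider for Viktor's drink.
With clues 1–4, coffee and tea are impossible for Viktor's drink.
That leaves milk.

milk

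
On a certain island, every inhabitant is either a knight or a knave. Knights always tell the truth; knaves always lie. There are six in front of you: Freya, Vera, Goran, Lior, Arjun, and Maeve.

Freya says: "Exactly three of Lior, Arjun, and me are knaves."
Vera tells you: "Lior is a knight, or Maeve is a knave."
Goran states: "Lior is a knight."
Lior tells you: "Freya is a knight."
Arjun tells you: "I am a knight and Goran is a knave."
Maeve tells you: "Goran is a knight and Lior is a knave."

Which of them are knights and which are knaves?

Consider Freya. Suppose Freya is a knight.
Then Freya's own statement would have to be true, but it can't be — contradiction.
So Freya is a knave.
With that fixed, Lior's statement is false, so Lior is a knave.
With that fixed, Goran's statement is false, so Goran is a knave.
With that fixed, Maeve's statement is false, so Maeve is a knave.
With that fixed, Vera's statement is true, so Vera is a knight.
Consider Arjun. Suppose Arjun is a knave.
Then Freya's statement comes out true, contradicting Freya being a knave.
So Arjun is a knight.

Freya: knave, Vera: knight, Goran: knave, Lior: knave, Arjun: knight, Maeve: knave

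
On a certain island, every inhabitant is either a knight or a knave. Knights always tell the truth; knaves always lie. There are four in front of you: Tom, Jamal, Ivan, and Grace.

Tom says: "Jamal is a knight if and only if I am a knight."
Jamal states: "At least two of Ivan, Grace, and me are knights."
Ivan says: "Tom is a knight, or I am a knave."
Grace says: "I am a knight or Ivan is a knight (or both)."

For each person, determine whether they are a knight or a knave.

Tom: knight, Jamal: knight, Ivan: knight, Grace: knight

Consider Tom. Suppose Tom is a knave.
Then whichever role Ivan has, Ivan's statement has the wrong truth value — contradiction.
So Tom is a knight.
With that fixed, Ivan's statement is true, so Ivan is a knight.
With that fixed, Grace's statement is true, so Grace is a knight.
With that fixed, Jamal's statement is true, so Jamal is a knight.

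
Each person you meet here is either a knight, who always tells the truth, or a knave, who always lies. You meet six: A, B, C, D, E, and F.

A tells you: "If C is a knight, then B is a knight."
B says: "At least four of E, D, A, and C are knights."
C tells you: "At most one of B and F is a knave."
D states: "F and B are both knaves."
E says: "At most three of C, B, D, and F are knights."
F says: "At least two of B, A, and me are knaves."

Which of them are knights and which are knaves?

Consider A. Suppose A is a knight.
Then no assignment of the remaining roles makes every statement match its speaker's type — contradiction.
So A is a knave.
With that fixed, B's statement is false, so B is a knave.
With that fixed, E's statement is true, so E is a knight.
With that fixed, F's statement is true, so F is a knight.
With that fixed, C's statement is true, so C is a knight.
With that fixed, D's statement is false, so D is a knave.

A: knave, B: knave, C: knight, D: knave, E: knight, F: knight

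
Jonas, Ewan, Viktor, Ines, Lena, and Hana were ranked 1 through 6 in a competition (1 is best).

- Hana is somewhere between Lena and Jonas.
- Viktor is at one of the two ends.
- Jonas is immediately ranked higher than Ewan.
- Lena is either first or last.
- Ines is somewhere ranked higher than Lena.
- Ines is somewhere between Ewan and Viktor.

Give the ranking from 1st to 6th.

From clue 1: Hana is in {2,3,4,5}.
From clues 1–2: Viktor is in {1,6}.
From clues 1–5: Viktor → rank 1, Lena → rank 6.
From clues 1–6: Ines → rank 2, Jonas → rank 3, Ewan → rank 4, Hana → rank 5.

Viktor, Ines, Jonas, Ewan, Hana, Lena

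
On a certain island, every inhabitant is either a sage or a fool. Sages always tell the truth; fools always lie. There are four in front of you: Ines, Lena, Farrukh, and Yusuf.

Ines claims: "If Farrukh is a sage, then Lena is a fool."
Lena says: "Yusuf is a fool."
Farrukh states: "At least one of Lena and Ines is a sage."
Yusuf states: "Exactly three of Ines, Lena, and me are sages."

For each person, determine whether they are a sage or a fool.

Consider Ines. Suppose Ines is a sage.
Then no assignment of the remaining roles makes every statement match its speaker's type — contradiction.
So Ines is a fool.
With that fixed, Yusuf's statement is false, so Yusuf is a fool.
With that fixed, Lena's statement is true, so Lena is a sage.
With that fixed, Farrukh's statement is true, so Farrukh is a sage.

Ines: fool, Lena: sage, Farrukh: sage, Yusuf: fool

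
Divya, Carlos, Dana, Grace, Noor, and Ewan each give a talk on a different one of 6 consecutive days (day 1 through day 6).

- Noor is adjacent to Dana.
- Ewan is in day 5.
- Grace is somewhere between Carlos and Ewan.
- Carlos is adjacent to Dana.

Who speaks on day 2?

Dana

With clues 1–2, Ewan is ruled out for day 2.
With clues 1–3, Carlos and Divya are ruled out for day 2.
With clues 1–4, Grace and Noor are ruled out for day 2.
So day 2 is Dana.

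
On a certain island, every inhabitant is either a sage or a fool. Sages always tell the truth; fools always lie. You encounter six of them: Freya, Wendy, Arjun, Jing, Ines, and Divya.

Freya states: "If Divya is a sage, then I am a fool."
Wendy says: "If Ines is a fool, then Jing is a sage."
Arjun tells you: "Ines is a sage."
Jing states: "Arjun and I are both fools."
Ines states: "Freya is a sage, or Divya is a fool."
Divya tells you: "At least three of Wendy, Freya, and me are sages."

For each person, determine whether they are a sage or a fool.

Consider Freya. Suppose Freya is a fool.
Then Freya's own statement would have to be false, but it can't be — contradiction.
So Freya is a sage.
With that fixed, Ines's statement is true, so Ines is a sage.
With that fixed, Wendy's statement is true, so Wendy is a sage.
With that fixed, Arjun's statement is true, so Arjun is a sage.
With that fixed, Jing's statement is false, so Jing is a fool.
Consider Divya. Suppose Divya is a sage.
Then Freya's statement comes out false, contradicting Freya being a sage.
So Divya is a fool.

Freya: sage, Wendy: sage, Arjun: sage, Jing: fool, Ines: sage, Divya: fool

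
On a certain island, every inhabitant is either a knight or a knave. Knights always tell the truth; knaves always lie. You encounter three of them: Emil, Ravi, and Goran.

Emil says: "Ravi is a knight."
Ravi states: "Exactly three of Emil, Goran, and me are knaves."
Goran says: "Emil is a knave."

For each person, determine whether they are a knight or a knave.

Emil: knave, Ravi: knave, Goran: knight

Consider Emil. Suppose Emil is a knight.
Then no assignment of the remaining roles makes every statement match its speaker's type — contradiction.
So Emil is a knave.
With that fixed, Goran's statement is true, so Goran is a knight.
With that fixed, Ravi's statement is false, so Ravi is a knave.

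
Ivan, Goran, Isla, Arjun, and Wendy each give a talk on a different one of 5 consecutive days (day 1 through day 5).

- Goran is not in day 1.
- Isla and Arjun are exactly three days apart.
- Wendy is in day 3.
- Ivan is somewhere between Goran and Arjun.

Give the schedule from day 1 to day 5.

From clue 1: Goran is in {2,3,4,5}.
From clues 1–3: Wendy → day 3.
From clues 1–4: Arjun → day 1, Ivan → day 2, Isla → day 4, Goran → day 5.

Arjun, Ivan, Wendy, Isla, Goran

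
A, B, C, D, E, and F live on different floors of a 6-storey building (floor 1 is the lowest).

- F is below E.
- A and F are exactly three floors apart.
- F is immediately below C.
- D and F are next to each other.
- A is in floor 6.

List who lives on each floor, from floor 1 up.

B, D, F, C, E, A

From clue 1: E is in {2,3,4,5,6}.
From clues 1–2: A is in {1,2,4,5,6}.
From clues 1–3: A is in {1,4,5,6}.
From clues 1–4: A is in {1,5,6}.
From clues 1–5: B → floor 1, D → floor 2, F → floor 3, C → floor 4, E → floor 5, A → floor 6.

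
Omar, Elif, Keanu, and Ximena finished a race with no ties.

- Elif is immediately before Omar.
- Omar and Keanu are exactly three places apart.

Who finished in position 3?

With clues 1–2, Keanu, Omar, and Ximena are ruled out for place 3.
So place 3 is Elif.

Elif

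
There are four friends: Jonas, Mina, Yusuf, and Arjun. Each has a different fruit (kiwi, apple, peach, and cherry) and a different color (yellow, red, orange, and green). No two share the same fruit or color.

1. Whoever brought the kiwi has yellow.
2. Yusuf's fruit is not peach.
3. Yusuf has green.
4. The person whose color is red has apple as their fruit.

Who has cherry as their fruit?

Yusuf

With clues 1–4, Arjun, Jonas, and Mina are impossible for the one with fruit cherry.
That leaves Yusuf.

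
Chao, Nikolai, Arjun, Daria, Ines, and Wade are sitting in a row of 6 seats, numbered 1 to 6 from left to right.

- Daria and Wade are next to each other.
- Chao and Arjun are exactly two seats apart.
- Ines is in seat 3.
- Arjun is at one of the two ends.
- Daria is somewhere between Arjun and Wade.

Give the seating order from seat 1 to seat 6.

From clues 1–3: Ines → seat 3.
From clues 1–4: Chao → seat 4, Nikolai → seat 5, Arjun → seat 6.
From clues 1–5: Wade → seat 1, Daria → seat 2.

Wade, Daria, Ines, Chao, Nikolai, Arjun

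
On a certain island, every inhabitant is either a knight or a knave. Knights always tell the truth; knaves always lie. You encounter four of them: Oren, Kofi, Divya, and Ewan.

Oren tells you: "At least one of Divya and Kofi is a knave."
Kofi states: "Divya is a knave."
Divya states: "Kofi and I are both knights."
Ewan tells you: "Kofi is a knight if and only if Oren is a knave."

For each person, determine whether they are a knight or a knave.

Oren: knight, Kofi: knight, Divya: knave, Ewan: knave

Consider Oren. Suppose Oren is a knave.
Then no assignment of the remaining roles makes every statement match its speaker's type — contradiction.
So Oren is a knight.
Consider Kofi. Suppose Kofi is a knave.
Then no assignment of the remaining roles makes every statement match its speaker's type — contradiction.
So Kofi is a knight.
With that fixed, Ewan's statement is false, so Ewan is a knave.
Consider Divya. Suppose Divya is a knight.
Then Oren's statement comes out false, contradicting Oren being a knight.
So Divya is a knave.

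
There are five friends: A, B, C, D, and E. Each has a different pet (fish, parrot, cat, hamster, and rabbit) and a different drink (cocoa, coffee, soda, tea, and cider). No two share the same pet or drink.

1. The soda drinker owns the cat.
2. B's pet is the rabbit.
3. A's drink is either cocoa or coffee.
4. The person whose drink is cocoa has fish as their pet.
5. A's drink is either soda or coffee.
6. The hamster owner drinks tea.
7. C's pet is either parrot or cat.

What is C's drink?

soda

With clues 1–5, coffee is impossible for C's drink.
With clues 1–6, cider is impossible for C's drink.
With clues 1–7, cocoa and tea are impossible for C's drink.
That leaves soda.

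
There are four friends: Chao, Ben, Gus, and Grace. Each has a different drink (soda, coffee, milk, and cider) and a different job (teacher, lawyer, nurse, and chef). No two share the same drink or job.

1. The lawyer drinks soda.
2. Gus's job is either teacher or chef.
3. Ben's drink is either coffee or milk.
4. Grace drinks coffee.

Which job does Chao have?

lawyer

With clues 1–4, chef, nurse, and teacher are impossible for Chao's job.
That leaves lawyer.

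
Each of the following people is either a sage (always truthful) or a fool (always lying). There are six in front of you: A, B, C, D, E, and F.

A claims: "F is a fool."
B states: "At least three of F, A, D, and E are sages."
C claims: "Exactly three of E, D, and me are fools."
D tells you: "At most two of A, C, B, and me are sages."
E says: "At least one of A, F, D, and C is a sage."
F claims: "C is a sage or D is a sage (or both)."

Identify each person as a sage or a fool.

A: fool, B: sage, C: fool, D: sage, E: sage, F: sage

Consider A. Suppose A is a sage.
Then no assignment of the remaining roles makes every statement match its speaker's type — contradiction.
So A is a fool.
Consider B. Suppose B is a fool.
Then no assignment of the remaining roles makes every statement match its speaker's type — contradiction.
So B is a sage.
Consider C. Suppose C is a sage.
Then C's own statement would have to be true, but it can't be — contradiction.
So C is a fool.
With that fixed, D's statement is true, so D is a sage.
With that fixed, E's statement is true, so E is a sage.
With that fixed, F's statement is true, so F is a sage.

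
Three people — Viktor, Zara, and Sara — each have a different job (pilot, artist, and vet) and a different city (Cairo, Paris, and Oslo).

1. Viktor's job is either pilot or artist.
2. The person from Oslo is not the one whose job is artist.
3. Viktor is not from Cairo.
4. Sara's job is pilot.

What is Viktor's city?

Paris

With clues 1–3, Cairo is impossible for Viktor's city.
With clues 1–4, Oslo is impossible for Viktor's city.
That leaves Paris.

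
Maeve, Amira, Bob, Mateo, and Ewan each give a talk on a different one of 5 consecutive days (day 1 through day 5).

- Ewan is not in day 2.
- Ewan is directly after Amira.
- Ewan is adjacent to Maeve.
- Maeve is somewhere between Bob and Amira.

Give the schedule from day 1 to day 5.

From clue 1: Ewan is in {1,3,4,5}.
From clues 1–2: Amira is in {2,3,4}.
From clues 1–3: Maeve is in {4,5}.
From clues 1–4: Mateo → day 1, Amira → day 2, Ewan → day 3, Maeve → day 4, Bob → day 5.

Mateo, Amira, Ewan, Maeve, Bob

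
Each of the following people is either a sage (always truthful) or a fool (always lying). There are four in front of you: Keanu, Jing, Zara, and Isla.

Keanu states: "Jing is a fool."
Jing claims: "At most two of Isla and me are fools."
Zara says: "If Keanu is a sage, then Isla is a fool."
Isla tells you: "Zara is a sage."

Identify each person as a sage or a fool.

Regardless of anyone's role, Jing's statement is true, so Jing is a sage.
With that fixed, Keanu's statement is false, so Keanu is a fool.
With that fixed, Zara's statement is true, so Zara is a sage.
With that fixed, Isla's statement is true, so Isla is a sage.

Keanu: fool, Jing: sage, Zara: sage, Isla: sage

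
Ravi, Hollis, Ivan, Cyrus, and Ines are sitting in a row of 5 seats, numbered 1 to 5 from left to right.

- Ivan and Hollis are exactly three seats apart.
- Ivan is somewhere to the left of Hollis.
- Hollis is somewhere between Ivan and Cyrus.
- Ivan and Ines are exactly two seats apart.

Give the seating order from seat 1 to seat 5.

Ivan, Ravi, Ines, Hollis, Cyrus

From clue 1: Hollis is in {1,2,4,5}.
From clues 1–2: Hollis is in {4,5}.
From clues 1–3: Ivan → seat 1, Hollis → seat 4, Cyrus → seat 5.
From clues 1–4: Ravi → seat 2, Ines → seat 3.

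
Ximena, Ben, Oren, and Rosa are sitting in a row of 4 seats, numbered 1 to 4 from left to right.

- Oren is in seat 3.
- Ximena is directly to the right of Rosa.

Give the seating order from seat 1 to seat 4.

Rosa, Ximena, Oren, Ben

From clue 1: Oren → seat 3.
From clues 1–2: Rosa → seat 1, Ximena → seat 2, Ben → seat 4.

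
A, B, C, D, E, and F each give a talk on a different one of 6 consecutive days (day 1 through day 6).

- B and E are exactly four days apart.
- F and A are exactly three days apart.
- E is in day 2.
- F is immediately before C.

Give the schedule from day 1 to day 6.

A, E, D, F, C, B

From clue 1: B is in {1,2,5,6}.
From clues 1–2: A is in {1,3,4,6}.
From clues 1–3: E → day 2, B → day 6.
From clues 1–4: A → day 1, D → day 3, F → day 4, C → day 5.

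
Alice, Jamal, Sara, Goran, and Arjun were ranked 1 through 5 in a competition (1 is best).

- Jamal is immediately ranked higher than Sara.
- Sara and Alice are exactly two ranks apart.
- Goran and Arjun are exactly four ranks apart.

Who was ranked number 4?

With clues 1–3, Alice, Arjun, Goran, and Jamal are ruled out for rank 4.
So rank 4 is Sara.

Sara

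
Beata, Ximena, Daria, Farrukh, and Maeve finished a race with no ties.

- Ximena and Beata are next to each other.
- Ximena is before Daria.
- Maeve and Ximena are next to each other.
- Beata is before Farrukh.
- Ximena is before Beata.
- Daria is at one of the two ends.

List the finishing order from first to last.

From clues 1–2: Daria is in {3,4,5}.
From clues 1–3: Ximena is in {2,3}.
From clues 1–4: Ximena → place 2.
From clues 1–5: Maeve → place 1, Beata → place 3.
From clues 1–6: Farrukh → place 4, Daria → place 5.

Maeve, Ximena, Beata, Farrukh, Daria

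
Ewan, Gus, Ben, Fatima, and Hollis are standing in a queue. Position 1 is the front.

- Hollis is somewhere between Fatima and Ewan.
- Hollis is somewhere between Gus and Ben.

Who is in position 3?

Hollis

With clues 1–2, Ben, Ewan, Fatima, and Gus are ruled out for position 3.
So position 3 is Hollis.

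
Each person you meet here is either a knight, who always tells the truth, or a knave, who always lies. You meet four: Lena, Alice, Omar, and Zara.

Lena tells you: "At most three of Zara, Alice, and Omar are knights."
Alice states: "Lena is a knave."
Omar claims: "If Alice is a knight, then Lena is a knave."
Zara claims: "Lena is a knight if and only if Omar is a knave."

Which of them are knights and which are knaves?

Regardless of anyone's role, Lena's statement is true, so Lena is a knight.
With that fixed, Alice's statement is false, so Alice is a knave.
With that fixed, Omar's statement is true, so Omar is a knight.
With that fixed, Zara's statement is false, so Zara is a knave.

Lena: knight, Alice: knave, Omar: knight, Zara: knave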